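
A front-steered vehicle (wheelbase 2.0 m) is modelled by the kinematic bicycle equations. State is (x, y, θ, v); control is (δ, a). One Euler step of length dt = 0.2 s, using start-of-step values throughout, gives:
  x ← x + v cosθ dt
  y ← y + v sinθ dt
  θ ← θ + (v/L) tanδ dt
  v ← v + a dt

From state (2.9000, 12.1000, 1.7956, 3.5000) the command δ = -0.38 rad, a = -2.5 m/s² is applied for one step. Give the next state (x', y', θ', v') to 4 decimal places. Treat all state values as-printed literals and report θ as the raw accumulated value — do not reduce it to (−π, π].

x' = 2.9000 + 3.5000·cos(1.7956)·0.2 = 2.7440
y' = 12.1000 + 3.5000·sin(1.7956)·0.2 = 12.7824
θ' = 1.7956 + (3.5000/2.0)·tan(-0.38)·0.2 = 1.6558
v' = 3.5000 − 2.5000·0.2 = 3.0000

(2.7440, 12.7824, 1.6558, 3.0000)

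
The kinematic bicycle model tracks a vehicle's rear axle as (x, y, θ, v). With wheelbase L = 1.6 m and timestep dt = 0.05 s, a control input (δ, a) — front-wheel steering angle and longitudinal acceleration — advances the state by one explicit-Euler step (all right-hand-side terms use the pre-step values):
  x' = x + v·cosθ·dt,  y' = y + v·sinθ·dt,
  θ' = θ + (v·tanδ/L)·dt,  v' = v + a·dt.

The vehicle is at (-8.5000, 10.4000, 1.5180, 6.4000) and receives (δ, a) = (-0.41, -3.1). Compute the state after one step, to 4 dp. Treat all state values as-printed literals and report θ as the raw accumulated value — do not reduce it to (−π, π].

x' = -8.5000 + 6.4000·cos(1.5180)·0.05 = -8.4831
y' = 10.4000 + 6.4000·sin(1.5180)·0.05 = 10.7196
θ' = 1.5180 + (6.4000/1.6)·tan(-0.41)·0.05 = 1.4311
v' = 6.4000 − 3.1000·0.05 = 6.2450

(-8.4831, 10.7196, 1.4311, 6.2450)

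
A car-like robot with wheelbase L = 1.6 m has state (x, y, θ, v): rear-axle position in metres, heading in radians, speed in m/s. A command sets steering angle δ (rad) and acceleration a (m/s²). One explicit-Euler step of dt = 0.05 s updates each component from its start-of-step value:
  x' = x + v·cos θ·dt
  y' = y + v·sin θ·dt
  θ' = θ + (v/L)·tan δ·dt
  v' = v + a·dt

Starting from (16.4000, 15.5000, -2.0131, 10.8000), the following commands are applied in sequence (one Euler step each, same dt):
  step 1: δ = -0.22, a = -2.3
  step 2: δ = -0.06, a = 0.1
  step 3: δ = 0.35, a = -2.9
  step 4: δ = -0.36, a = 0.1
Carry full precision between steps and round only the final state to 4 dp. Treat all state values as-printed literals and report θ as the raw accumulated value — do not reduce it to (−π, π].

after step 1 (δ=-0.22, a=-2.3): (16.168868, 15.011965, -2.088572, 10.685000)
after step 2 (δ=-0.06, a=0.1): (15.904442, 14.547743, -2.108630, 10.690000)
after step 3 (δ=0.35, a=-2.9): (15.630630, 14.088704, -1.986688, 10.545000)
after step 4 (δ=-0.36, a=0.1): (15.417618, 13.606398, -2.110724, 10.550000)

(15.4176, 13.6064, -2.1107, 10.5500)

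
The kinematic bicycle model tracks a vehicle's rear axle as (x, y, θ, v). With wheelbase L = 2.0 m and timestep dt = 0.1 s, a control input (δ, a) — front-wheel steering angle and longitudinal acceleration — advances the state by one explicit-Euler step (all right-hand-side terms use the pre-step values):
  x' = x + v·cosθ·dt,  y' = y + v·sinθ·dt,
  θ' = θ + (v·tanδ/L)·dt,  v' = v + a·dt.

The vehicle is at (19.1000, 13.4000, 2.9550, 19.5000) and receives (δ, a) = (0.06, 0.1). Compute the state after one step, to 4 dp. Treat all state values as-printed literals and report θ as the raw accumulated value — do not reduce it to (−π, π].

(17.1838, 13.7617, 3.0136, 19.5100)

x' = 19.1000 + 19.5000·cos(2.9550)·0.1 = 17.1838
y' = 13.4000 + 19.5000·sin(2.9550)·0.1 = 13.7617
θ' = 2.9550 + (19.5000/2.0)·tan(0.06)·0.1 = 3.0136
v' = 19.5000 + 0.1000·0.1 = 19.5100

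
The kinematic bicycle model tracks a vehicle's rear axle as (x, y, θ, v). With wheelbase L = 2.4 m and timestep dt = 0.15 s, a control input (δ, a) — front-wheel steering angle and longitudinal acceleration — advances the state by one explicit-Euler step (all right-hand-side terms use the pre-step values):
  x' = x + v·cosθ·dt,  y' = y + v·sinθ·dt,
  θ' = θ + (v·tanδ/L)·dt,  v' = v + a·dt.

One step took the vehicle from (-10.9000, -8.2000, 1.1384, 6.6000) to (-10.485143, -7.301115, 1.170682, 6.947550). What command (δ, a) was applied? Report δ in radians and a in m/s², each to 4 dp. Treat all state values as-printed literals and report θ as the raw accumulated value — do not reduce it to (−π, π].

δ = 0.0781, a = 2.3170

a = (v'−v)/dt = (0.347550)/0.15 = 2.3170
Δθ = θ'−θ = 0.032282;  (v·dt/L) = 6.6000·0.15/2.4 = 0.412500
tan δ = Δθ·L/(v·dt) = 0.078259  →  δ = 0.0781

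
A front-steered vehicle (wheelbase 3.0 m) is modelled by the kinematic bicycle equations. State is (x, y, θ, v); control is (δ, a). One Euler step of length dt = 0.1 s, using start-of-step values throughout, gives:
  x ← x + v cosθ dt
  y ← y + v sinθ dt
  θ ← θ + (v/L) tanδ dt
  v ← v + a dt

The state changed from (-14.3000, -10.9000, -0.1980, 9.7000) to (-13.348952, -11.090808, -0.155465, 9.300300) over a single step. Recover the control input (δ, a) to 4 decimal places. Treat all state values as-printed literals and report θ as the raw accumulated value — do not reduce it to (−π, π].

a = (v'−v)/dt = (-0.399700)/0.1 = -3.9970
Δθ = θ'−θ = 0.042535;  (v·dt/L) = 9.7000·0.1/3.0 = 0.323333
tan δ = Δθ·L/(v·dt) = 0.131552  →  δ = 0.1308

δ = 0.1308, a = -3.9970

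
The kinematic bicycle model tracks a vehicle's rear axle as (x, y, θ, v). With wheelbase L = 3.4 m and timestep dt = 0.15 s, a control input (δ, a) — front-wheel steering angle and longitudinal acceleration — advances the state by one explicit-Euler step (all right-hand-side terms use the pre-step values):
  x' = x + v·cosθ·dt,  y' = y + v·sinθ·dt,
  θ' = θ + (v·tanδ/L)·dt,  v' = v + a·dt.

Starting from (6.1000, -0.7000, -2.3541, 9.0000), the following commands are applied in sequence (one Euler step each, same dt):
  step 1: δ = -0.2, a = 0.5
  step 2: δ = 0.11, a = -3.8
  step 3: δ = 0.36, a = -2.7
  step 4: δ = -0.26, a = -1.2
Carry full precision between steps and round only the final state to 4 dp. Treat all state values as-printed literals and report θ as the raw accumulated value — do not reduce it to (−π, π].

(2.4176, -4.3576, -2.3442, 7.9200)

after step 1 (δ=-0.2, a=0.5): (5.147407, -1.656591, -2.434588, 9.075000)
after step 2 (δ=0.11, a=-3.8): (4.112434, -2.540804, -2.390369, 8.505000)
after step 3 (δ=0.36, a=-2.7): (3.180047, -3.411547, -2.249135, 8.100000)
after step 4 (δ=-0.26, a=-1.2): (2.417634, -4.357566, -2.344198, 7.920000)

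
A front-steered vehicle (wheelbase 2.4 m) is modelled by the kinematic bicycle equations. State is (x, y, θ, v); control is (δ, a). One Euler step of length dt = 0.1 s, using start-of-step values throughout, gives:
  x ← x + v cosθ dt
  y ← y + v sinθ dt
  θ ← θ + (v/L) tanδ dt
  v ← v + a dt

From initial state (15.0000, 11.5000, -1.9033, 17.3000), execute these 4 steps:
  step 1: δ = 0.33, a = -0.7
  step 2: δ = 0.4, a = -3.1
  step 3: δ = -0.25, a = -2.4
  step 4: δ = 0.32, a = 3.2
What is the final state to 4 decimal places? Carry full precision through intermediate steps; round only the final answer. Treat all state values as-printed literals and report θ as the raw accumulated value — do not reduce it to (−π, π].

after step 1 (δ=0.33, a=-0.7): (14.435310, 9.864755, -1.656397, 17.230000)
after step 2 (δ=0.4, a=-3.1): (14.288000, 8.148064, -1.352866, 16.920000)
after step 3 (δ=-0.25, a=-2.4): (14.653826, 6.496085, -1.532882, 16.680000)
after step 4 (δ=0.32, a=3.2): (14.717051, 4.829284, -1.302567, 17.000000)

(14.7171, 4.8293, -1.3026, 17.0000)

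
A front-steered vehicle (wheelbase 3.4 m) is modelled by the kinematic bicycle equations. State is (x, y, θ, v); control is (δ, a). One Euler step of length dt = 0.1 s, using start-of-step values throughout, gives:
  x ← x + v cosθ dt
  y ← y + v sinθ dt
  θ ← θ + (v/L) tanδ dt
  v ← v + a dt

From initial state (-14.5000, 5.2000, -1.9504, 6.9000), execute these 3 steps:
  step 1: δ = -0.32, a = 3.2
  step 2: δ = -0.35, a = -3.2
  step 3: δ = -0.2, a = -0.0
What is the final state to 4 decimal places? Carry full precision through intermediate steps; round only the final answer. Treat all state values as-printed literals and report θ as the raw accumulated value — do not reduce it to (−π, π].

after step 1 (δ=-0.32, a=3.2): (-14.755681, 4.559120, -2.017653, 7.220000)
after step 2 (δ=-0.35, a=-3.2): (-15.067681, 3.908013, -2.095167, 6.900000)
after step 3 (δ=-0.2, a=-0.0): (-15.413142, 3.310722, -2.136306, 6.900000)

(-15.4131, 3.3107, -2.1363, 6.9000)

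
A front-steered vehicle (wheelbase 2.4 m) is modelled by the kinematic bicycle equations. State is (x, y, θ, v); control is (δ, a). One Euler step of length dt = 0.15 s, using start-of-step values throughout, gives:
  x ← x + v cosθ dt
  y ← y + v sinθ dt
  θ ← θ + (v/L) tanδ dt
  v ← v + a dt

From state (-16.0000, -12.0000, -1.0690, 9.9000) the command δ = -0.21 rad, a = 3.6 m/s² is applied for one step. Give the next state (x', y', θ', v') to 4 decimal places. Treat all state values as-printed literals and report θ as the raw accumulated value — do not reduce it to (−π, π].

x' = -16.0000 + 9.9000·cos(-1.0690)·0.15 = -15.2857
y' = -12.0000 + 9.9000·sin(-1.0690)·0.15 = -13.3019
θ' = -1.0690 + (9.9000/2.4)·tan(-0.21)·0.15 = -1.2009
v' = 9.9000 + 3.6000·0.15 = 10.4400

(-15.2857, -13.3019, -1.2009, 10.4400)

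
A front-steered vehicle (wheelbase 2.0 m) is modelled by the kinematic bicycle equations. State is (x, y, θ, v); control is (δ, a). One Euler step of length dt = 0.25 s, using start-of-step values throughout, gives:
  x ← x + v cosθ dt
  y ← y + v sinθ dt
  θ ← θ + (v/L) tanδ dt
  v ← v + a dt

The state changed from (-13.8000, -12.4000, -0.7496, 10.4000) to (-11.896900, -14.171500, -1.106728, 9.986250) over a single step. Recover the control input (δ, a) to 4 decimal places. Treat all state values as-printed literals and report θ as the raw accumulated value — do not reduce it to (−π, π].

δ = -0.2681, a = -1.6550

a = (v'−v)/dt = (-0.413750)/0.25 = -1.6550
Δθ = θ'−θ = -0.357128;  (v·dt/L) = 10.4000·0.25/2.0 = 1.300000
tan δ = Δθ·L/(v·dt) = -0.274714  →  δ = -0.2681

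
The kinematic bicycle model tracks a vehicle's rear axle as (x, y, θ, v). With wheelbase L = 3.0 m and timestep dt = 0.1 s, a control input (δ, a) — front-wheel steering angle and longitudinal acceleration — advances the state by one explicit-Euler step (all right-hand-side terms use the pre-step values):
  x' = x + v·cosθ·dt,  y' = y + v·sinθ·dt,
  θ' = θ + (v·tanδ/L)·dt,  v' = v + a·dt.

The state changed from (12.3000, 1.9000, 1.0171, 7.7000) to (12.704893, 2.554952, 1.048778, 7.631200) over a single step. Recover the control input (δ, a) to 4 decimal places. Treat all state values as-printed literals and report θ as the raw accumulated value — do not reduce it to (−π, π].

a = (v'−v)/dt = (-0.068800)/0.1 = -0.6880
Δθ = θ'−θ = 0.031678;  (v·dt/L) = 7.7000·0.1/3.0 = 0.256667
tan δ = Δθ·L/(v·dt) = 0.123421  →  δ = 0.1228

δ = 0.1228, a = -0.6880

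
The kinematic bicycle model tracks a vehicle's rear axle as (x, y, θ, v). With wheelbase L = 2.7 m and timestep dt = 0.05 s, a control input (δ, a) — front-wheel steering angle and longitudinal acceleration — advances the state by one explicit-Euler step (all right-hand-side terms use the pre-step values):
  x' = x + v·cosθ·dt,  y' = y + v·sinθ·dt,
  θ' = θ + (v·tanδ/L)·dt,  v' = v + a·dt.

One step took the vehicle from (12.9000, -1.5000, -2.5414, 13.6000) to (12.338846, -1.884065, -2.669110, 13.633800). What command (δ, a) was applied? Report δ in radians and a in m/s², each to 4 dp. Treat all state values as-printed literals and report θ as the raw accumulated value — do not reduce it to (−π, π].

a = (v'−v)/dt = (0.033800)/0.05 = 0.6760
Δθ = θ'−θ = -0.127710;  (v·dt/L) = 13.6000·0.05/2.7 = 0.251852
tan δ = Δθ·L/(v·dt) = -0.507084  →  δ = -0.4693

δ = -0.4693, a = 0.6760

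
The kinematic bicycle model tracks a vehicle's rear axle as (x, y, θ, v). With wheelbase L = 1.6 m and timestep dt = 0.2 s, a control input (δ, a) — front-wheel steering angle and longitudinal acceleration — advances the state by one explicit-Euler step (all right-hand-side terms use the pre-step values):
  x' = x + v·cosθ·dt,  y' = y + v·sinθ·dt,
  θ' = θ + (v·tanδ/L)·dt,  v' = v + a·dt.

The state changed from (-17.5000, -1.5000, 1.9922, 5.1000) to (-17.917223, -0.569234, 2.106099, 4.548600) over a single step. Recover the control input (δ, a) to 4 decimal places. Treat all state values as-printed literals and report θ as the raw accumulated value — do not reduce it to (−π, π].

δ = 0.1768, a = -2.7570

a = (v'−v)/dt = (-0.551400)/0.2 = -2.7570
Δθ = θ'−θ = 0.113899;  (v·dt/L) = 5.1000·0.2/1.6 = 0.637500
tan δ = Δθ·L/(v·dt) = 0.178665  →  δ = 0.1768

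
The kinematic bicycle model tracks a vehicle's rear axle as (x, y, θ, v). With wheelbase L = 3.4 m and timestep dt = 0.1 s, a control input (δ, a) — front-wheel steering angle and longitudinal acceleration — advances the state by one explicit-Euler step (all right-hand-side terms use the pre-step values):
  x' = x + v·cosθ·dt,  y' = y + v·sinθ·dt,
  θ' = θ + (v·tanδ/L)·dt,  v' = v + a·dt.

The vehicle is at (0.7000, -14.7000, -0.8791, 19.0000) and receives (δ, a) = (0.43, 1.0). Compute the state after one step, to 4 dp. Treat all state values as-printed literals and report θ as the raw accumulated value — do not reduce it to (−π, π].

(1.9119, -16.1633, -0.6228, 19.1000)

x' = 0.7000 + 19.0000·cos(-0.8791)·0.1 = 1.9119
y' = -14.7000 + 19.0000·sin(-0.8791)·0.1 = -16.1633
θ' = -0.8791 + (19.0000/3.4)·tan(0.43)·0.1 = -0.6228
v' = 19.0000 + 1.0000·0.1 = 19.1000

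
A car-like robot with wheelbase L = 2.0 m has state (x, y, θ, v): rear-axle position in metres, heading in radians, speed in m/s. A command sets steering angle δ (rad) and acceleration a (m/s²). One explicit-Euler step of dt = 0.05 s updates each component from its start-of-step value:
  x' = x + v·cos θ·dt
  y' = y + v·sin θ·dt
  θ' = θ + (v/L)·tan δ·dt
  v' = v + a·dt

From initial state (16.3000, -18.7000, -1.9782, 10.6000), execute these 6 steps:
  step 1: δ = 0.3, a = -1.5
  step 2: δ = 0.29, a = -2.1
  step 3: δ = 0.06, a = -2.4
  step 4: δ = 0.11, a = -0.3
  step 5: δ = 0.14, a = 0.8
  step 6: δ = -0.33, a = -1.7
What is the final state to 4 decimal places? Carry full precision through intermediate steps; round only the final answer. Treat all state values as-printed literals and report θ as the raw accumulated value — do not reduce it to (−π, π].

(15.4872, -21.7046, -1.8258, 10.2400)

after step 1 (δ=0.3, a=-1.5): (16.090000, -19.186621, -1.896226, 10.525000)
after step 2 (δ=0.29, a=-2.1): (15.921749, -19.685250, -1.817706, 10.420000)
after step 3 (δ=0.06, a=-2.4): (15.794412, -20.190449, -1.802057, 10.300000)
after step 4 (δ=0.11, a=-0.3): (15.676372, -20.691739, -1.773617, 10.285000)
after step 5 (δ=0.14, a=0.8): (15.572785, -21.195448, -1.737383, 10.325000)
after step 6 (δ=-0.33, a=-1.7): (15.487182, -21.704551, -1.825797, 10.240000)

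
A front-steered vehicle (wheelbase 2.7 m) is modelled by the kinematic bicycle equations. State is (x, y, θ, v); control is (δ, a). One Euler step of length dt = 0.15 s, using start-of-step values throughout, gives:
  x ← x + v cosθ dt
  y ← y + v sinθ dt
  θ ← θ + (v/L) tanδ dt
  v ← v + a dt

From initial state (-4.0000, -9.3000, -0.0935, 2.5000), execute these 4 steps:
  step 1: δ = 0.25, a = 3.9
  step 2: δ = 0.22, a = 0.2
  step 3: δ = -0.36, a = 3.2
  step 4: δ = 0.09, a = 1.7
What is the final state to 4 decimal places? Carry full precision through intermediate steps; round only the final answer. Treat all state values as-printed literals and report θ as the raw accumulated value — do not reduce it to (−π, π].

after step 1 (δ=0.25, a=3.9): (-3.626638, -9.335011, -0.058036, 3.085000)
after step 2 (δ=0.22, a=0.2): (-3.164667, -9.361852, -0.019710, 3.115000)
after step 3 (δ=-0.36, a=3.2): (-2.697508, -9.371061, -0.084849, 3.595000)
after step 4 (δ=0.09, a=1.7): (-2.160198, -9.416761, -0.066825, 3.850000)

(-2.1602, -9.4168, -0.0668, 3.8500)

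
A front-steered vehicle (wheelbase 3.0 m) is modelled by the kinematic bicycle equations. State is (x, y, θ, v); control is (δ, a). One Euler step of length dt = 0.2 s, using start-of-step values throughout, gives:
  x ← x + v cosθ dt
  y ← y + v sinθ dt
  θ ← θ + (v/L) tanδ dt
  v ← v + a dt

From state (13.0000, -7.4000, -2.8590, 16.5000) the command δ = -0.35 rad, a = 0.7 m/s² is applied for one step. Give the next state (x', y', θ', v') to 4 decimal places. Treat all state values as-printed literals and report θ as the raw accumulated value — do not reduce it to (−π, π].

(9.8309, -8.3202, -3.2605, 16.6400)

x' = 13.0000 + 16.5000·cos(-2.8590)·0.2 = 9.8309
y' = -7.4000 + 16.5000·sin(-2.8590)·0.2 = -8.3202
θ' = -2.8590 + (16.5000/3.0)·tan(-0.35)·0.2 = -3.2605
v' = 16.5000 + 0.7000·0.2 = 16.6400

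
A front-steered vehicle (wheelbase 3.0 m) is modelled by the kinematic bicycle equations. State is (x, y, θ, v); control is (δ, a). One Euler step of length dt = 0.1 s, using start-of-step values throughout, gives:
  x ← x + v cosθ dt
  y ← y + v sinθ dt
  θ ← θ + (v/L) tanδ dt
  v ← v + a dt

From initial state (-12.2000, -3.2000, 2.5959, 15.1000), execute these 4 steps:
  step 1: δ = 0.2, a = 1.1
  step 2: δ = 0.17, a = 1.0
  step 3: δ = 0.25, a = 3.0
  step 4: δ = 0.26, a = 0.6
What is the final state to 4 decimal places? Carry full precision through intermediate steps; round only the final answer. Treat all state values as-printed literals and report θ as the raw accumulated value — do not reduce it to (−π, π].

(-17.8203, -0.8786, 3.0537, 15.6700)

after step 1 (δ=0.2, a=1.1): (-13.490700, -2.416294, 2.697931, 15.210000)
after step 2 (δ=0.17, a=1.0): (-14.864445, -1.763406, 2.784961, 15.310000)
after step 3 (δ=0.25, a=3.0): (-16.299112, -1.228903, 2.915270, 15.610000)
after step 4 (δ=0.26, a=0.6): (-17.820303, -0.878622, 3.053690, 15.670000)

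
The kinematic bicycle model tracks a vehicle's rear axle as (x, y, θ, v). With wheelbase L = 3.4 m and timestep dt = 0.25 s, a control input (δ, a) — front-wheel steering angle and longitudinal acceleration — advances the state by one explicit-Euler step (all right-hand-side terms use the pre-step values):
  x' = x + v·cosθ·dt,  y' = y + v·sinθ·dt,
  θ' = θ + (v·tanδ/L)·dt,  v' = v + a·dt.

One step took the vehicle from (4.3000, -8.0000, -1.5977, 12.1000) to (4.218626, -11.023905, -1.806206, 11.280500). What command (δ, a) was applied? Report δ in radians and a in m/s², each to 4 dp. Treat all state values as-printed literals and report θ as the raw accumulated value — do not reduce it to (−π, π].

δ = -0.2302, a = -3.2780

a = (v'−v)/dt = (-0.819500)/0.25 = -3.2780
Δθ = θ'−θ = -0.208506;  (v·dt/L) = 12.1000·0.25/3.4 = 0.889706
tan δ = Δθ·L/(v·dt) = -0.234354  →  δ = -0.2302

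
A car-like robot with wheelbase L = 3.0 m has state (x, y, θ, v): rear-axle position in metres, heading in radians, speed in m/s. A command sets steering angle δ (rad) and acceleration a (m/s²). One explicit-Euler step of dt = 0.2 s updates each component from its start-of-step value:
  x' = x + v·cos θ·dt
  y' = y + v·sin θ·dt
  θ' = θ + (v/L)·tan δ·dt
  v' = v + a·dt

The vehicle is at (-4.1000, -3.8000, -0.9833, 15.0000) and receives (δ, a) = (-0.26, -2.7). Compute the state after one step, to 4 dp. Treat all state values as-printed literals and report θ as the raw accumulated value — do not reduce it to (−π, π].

(-2.4372, -6.2970, -1.2493, 14.4600)

x' = -4.1000 + 15.0000·cos(-0.9833)·0.2 = -2.4372
y' = -3.8000 + 15.0000·sin(-0.9833)·0.2 = -6.2970
θ' = -0.9833 + (15.0000/3.0)·tan(-0.26)·0.2 = -1.2493
v' = 15.0000 − 2.7000·0.2 = 14.4600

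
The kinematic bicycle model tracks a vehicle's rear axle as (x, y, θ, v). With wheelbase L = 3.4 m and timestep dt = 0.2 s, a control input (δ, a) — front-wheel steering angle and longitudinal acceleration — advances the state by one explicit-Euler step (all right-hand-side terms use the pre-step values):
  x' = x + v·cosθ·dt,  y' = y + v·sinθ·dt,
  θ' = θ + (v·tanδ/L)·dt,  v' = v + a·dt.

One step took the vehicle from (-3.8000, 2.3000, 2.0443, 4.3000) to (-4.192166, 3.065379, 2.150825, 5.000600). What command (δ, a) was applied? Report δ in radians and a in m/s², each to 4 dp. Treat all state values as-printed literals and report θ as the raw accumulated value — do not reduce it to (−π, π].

a = (v'−v)/dt = (0.700600)/0.2 = 3.5030
Δθ = θ'−θ = 0.106525;  (v·dt/L) = 4.3000·0.2/3.4 = 0.252941
tan δ = Δθ·L/(v·dt) = 0.421145  →  δ = 0.3986

δ = 0.3986, a = 3.5030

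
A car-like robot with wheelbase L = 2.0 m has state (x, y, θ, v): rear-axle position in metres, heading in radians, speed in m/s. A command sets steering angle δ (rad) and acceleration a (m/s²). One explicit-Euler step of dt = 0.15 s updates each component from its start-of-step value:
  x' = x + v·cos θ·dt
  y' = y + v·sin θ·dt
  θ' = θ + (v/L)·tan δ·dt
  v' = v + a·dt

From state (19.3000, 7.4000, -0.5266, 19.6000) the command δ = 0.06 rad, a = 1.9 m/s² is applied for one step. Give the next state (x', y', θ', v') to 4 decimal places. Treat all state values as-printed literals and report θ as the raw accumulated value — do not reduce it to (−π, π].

(21.8417, 5.9224, -0.4383, 19.8850)

x' = 19.3000 + 19.6000·cos(-0.5266)·0.15 = 21.8417
y' = 7.4000 + 19.6000·sin(-0.5266)·0.15 = 5.9224
θ' = -0.5266 + (19.6000/2.0)·tan(0.06)·0.15 = -0.4383
v' = 19.6000 + 1.9000·0.15 = 19.8850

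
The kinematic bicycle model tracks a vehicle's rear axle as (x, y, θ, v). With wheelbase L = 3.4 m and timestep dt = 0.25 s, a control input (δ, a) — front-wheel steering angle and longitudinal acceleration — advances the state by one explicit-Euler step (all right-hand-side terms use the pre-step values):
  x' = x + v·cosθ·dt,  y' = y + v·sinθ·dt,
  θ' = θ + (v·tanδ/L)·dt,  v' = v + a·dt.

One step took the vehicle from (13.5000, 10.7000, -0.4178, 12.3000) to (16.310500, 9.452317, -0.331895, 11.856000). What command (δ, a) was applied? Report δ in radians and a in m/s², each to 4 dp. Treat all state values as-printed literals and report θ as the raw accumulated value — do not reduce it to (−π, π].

δ = 0.0947, a = -1.7760

a = (v'−v)/dt = (-0.444000)/0.25 = -1.7760
Δθ = θ'−θ = 0.085905;  (v·dt/L) = 12.3000·0.25/3.4 = 0.904412
tan δ = Δθ·L/(v·dt) = 0.094984  →  δ = 0.0947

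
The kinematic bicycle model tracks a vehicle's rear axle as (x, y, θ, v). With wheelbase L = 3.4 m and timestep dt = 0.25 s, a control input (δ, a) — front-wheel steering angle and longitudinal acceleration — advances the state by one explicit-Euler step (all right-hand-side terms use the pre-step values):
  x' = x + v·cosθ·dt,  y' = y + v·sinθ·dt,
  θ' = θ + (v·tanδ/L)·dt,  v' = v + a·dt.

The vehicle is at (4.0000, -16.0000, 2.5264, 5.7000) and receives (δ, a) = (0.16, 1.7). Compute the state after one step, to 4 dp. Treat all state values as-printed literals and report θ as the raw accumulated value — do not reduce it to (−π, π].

(2.8363, -15.1776, 2.5940, 6.1250)

x' = 4.0000 + 5.7000·cos(2.5264)·0.25 = 2.8363
y' = -16.0000 + 5.7000·sin(2.5264)·0.25 = -15.1776
θ' = 2.5264 + (5.7000/3.4)·tan(0.16)·0.25 = 2.5940
v' = 5.7000 + 1.7000·0.25 = 6.1250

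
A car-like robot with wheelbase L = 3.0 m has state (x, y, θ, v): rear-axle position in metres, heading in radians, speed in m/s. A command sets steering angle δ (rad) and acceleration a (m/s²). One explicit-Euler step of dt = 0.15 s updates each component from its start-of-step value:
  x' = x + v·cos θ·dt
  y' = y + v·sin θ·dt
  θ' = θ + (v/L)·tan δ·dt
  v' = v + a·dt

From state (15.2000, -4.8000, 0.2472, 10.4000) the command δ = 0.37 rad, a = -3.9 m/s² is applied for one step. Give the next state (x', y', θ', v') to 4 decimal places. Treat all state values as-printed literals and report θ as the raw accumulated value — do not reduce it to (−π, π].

x' = 15.2000 + 10.4000·cos(0.2472)·0.15 = 16.7126
y' = -4.8000 + 10.4000·sin(0.2472)·0.15 = -4.4183
θ' = 0.2472 + (10.4000/3.0)·tan(0.37)·0.15 = 0.4489
v' = 10.4000 − 3.9000·0.15 = 9.8150

(16.7126, -4.4183, 0.4489, 9.8150)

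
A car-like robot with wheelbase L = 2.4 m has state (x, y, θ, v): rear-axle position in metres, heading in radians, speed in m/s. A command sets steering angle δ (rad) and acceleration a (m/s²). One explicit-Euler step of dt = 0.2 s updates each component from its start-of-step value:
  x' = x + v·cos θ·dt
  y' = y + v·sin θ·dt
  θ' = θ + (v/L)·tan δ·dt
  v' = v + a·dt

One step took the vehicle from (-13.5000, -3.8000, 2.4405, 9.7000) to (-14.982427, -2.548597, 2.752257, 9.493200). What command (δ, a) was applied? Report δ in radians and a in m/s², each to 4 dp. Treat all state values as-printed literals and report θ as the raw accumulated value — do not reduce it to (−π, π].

δ = 0.3681, a = -1.0340

a = (v'−v)/dt = (-0.206800)/0.2 = -1.0340
Δθ = θ'−θ = 0.311757;  (v·dt/L) = 9.7000·0.2/2.4 = 0.808333
tan δ = Δθ·L/(v·dt) = 0.385679  →  δ = 0.3681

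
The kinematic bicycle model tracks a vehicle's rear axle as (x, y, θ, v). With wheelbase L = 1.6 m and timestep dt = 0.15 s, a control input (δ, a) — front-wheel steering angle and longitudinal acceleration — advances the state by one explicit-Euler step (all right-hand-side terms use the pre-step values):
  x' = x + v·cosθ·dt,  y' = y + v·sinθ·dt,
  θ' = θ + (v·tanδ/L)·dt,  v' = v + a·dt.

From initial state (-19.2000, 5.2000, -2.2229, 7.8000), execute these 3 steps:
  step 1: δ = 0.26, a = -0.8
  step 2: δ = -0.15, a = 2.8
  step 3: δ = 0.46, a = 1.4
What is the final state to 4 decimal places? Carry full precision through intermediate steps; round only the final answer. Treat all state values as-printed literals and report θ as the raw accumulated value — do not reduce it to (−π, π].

(-21.0709, 2.2113, -1.7610, 8.3100)

after step 1 (δ=0.26, a=-0.8): (-19.910026, 4.270074, -2.028372, 7.680000)
after step 2 (δ=-0.15, a=2.8): (-20.418950, 3.236584, -2.137189, 8.100000)
after step 3 (δ=0.46, a=1.4): (-21.070909, 2.211316, -1.760958, 8.310000)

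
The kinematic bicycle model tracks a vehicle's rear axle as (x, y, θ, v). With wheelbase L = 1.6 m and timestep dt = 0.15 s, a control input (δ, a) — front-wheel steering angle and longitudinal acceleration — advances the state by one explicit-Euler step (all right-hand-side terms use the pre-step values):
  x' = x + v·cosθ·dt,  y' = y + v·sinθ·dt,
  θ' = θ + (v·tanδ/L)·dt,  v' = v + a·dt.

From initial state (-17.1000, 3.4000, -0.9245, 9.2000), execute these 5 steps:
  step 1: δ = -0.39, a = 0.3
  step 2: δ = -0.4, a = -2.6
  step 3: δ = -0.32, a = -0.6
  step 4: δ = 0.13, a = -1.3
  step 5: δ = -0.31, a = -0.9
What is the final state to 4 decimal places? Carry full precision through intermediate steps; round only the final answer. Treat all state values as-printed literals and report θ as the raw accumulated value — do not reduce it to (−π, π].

(-16.7282, -2.8374, -2.0705, 8.4350)

after step 1 (δ=-0.39, a=0.3): (-16.268917, 2.298319, -1.279035, 9.245000)
after step 2 (δ=-0.4, a=-2.6): (-15.870033, 0.970175, -1.645478, 8.855000)
after step 3 (δ=-0.32, a=-0.6): (-15.969136, -0.354373, -1.920583, 8.765000)
after step 4 (δ=0.13, a=-1.3): (-16.419697, -1.589510, -1.813153, 8.570000)
after step 5 (δ=-0.31, a=-0.9): (-16.728206, -2.837441, -2.070516, 8.435000)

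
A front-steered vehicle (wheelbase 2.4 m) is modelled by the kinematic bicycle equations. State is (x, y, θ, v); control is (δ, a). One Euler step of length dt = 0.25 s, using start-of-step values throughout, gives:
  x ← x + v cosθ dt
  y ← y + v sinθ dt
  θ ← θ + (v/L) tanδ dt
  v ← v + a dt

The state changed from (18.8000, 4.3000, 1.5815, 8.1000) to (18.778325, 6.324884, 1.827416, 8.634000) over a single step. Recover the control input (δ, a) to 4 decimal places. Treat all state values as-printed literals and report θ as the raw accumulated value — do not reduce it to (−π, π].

a = (v'−v)/dt = (0.534000)/0.25 = 2.1360
Δθ = θ'−θ = 0.245916;  (v·dt/L) = 8.1000·0.25/2.4 = 0.843750
tan δ = Δθ·L/(v·dt) = 0.291456  →  δ = 0.2836

δ = 0.2836, a = 2.1360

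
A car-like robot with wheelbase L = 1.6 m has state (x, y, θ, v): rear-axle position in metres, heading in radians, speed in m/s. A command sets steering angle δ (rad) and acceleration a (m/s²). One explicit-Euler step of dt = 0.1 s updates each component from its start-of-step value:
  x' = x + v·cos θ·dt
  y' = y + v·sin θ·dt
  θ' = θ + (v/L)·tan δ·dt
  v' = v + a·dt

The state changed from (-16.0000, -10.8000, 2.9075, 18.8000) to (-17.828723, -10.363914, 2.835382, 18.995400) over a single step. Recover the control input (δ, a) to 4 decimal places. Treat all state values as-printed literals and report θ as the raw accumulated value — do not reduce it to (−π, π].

δ = -0.0613, a = 1.9540

a = (v'−v)/dt = (0.195400)/0.1 = 1.9540
Δθ = θ'−θ = -0.072118;  (v·dt/L) = 18.8000·0.1/1.6 = 1.175000
tan δ = Δθ·L/(v·dt) = -0.061377  →  δ = -0.0613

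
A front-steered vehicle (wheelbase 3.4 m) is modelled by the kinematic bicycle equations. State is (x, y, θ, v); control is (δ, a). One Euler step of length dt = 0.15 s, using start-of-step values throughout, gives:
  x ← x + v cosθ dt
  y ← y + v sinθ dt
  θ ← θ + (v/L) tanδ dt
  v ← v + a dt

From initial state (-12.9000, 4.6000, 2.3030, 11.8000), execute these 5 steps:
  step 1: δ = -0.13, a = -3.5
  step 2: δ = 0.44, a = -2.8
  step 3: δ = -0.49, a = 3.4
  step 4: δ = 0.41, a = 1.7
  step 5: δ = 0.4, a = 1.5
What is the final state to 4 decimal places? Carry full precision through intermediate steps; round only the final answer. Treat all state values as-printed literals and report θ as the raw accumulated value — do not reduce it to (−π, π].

after step 1 (δ=-0.13, a=-3.5): (-14.083263, 5.916354, 2.234940, 11.275000)
after step 2 (δ=0.44, a=-2.8): (-15.125724, 7.248121, 2.469118, 10.855000)
after step 3 (δ=-0.49, a=3.4): (-16.399476, 8.262396, 2.213680, 11.365000)
after step 4 (δ=0.41, a=1.7): (-17.421484, 9.626827, 2.431603, 11.620000)
after step 5 (δ=0.4, a=1.5): (-18.743321, 10.762959, 2.648347, 11.845000)

(-18.7433, 10.7630, 2.6483, 11.8450)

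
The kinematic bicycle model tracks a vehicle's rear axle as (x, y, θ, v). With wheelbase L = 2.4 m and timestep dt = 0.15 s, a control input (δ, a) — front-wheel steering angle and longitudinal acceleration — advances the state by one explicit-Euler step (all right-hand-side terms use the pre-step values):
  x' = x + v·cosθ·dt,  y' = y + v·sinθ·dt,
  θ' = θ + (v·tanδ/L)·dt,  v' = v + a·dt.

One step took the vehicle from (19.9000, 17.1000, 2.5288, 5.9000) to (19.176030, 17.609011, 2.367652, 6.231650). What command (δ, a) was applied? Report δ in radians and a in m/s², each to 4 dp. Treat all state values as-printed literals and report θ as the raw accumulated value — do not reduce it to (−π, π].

δ = -0.4120, a = 2.2110

a = (v'−v)/dt = (0.331650)/0.15 = 2.2110
Δθ = θ'−θ = -0.161148;  (v·dt/L) = 5.9000·0.15/2.4 = 0.368750
tan δ = Δθ·L/(v·dt) = -0.437012  →  δ = -0.4120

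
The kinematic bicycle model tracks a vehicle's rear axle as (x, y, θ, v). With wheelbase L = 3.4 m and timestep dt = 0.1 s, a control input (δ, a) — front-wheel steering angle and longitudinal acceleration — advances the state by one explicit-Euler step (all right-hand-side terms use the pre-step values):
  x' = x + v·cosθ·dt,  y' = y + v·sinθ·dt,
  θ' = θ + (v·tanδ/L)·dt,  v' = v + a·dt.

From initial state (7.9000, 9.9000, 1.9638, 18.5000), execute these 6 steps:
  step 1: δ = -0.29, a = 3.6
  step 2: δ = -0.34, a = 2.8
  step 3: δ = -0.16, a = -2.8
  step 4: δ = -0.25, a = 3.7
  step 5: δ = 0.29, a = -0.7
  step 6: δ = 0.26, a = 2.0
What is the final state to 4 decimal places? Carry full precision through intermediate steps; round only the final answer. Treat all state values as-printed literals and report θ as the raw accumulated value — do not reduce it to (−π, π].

(7.2355, 21.0415, 1.6914, 19.3600)

after step 1 (δ=-0.29, a=3.6): (7.191515, 11.608961, 1.801428, 18.860000)
after step 2 (δ=-0.34, a=2.8): (6.760389, 13.445024, 1.605208, 19.140000)
after step 3 (δ=-0.16, a=-2.8): (6.694537, 15.357891, 1.514361, 18.860000)
after step 4 (δ=-0.25, a=3.7): (6.800917, 17.240888, 1.372722, 19.230000)
after step 5 (δ=0.29, a=-0.7): (7.179329, 19.126288, 1.541500, 19.160000)
after step 6 (δ=0.26, a=2.0): (7.235452, 21.041466, 1.691411, 19.360000)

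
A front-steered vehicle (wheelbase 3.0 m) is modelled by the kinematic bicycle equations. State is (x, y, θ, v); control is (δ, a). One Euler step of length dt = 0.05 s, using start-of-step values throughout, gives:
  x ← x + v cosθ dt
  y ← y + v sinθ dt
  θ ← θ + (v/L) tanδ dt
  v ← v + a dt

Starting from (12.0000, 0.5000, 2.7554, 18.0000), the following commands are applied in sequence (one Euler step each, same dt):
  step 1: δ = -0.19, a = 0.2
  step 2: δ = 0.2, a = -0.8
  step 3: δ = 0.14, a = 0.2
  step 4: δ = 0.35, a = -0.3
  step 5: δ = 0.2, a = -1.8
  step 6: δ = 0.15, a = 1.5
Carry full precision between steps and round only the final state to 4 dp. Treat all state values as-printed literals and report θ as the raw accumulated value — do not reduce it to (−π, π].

after step 1 (δ=-0.19, a=0.2): (11.166285, 0.838998, 2.697704, 18.010000)
after step 2 (δ=0.2, a=-0.8): (10.353054, 1.225722, 2.758551, 17.970000)
after step 3 (δ=0.14, a=0.2): (9.519666, 1.561530, 2.800757, 17.980000)
after step 4 (δ=0.35, a=-0.3): (8.672381, 1.862043, 2.910144, 17.965000)
after step 5 (δ=0.2, a=-1.8): (7.798083, 2.068091, 2.970839, 17.875000)
after step 6 (δ=0.15, a=1.5): (6.917330, 2.219962, 3.015864, 17.950000)

(6.9173, 2.2200, 3.0159, 17.9500)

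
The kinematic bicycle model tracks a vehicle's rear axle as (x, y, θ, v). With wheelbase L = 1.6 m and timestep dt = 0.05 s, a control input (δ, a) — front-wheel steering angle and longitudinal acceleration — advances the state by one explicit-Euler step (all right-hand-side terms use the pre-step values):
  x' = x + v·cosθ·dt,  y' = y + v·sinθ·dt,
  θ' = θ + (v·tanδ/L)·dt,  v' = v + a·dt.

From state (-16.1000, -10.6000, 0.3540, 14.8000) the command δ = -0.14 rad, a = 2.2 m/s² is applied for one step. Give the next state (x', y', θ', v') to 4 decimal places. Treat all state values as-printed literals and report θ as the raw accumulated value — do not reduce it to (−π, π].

(-15.4059, -10.3435, 0.2888, 14.9100)

x' = -16.1000 + 14.8000·cos(0.3540)·0.05 = -15.4059
y' = -10.6000 + 14.8000·sin(0.3540)·0.05 = -10.3435
θ' = 0.3540 + (14.8000/1.6)·tan(-0.14)·0.05 = 0.2888
v' = 14.8000 + 2.2000·0.05 = 14.9100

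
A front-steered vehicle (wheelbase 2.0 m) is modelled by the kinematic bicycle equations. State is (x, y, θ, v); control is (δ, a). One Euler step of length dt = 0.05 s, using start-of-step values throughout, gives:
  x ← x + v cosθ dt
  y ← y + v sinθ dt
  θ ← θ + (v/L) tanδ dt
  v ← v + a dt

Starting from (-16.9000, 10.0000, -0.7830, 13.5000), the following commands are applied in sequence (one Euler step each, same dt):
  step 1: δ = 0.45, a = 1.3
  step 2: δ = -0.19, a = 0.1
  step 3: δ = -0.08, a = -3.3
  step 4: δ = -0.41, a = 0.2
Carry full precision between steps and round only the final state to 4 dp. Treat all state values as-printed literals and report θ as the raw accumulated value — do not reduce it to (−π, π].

after step 1 (δ=0.45, a=1.3): (-16.421560, 9.523849, -0.619969, 13.565000)
after step 2 (δ=-0.19, a=0.1): (-15.869534, 9.129779, -0.685189, 13.570000)
after step 3 (δ=-0.08, a=-3.3): (-15.344172, 8.700411, -0.712387, 13.405000)
after step 4 (δ=-0.41, a=0.2): (-14.836925, 8.262307, -0.858043, 13.415000)

(-14.8369, 8.2623, -0.8580, 13.4150)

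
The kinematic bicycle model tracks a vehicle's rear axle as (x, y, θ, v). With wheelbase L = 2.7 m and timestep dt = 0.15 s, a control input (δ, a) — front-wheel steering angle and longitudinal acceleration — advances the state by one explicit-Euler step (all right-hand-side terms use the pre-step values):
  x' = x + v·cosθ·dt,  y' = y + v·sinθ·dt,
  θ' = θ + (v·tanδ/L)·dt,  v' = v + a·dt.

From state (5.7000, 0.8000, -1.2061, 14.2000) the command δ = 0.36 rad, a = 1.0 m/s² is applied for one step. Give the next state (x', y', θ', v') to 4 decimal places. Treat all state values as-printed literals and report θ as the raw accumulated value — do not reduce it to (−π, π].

(6.4597, -1.1899, -0.9092, 14.3500)

x' = 5.7000 + 14.2000·cos(-1.2061)·0.15 = 6.4597
y' = 0.8000 + 14.2000·sin(-1.2061)·0.15 = -1.1899
θ' = -1.2061 + (14.2000/2.7)·tan(0.36)·0.15 = -0.9092
v' = 14.2000 + 1.0000·0.15 = 14.3500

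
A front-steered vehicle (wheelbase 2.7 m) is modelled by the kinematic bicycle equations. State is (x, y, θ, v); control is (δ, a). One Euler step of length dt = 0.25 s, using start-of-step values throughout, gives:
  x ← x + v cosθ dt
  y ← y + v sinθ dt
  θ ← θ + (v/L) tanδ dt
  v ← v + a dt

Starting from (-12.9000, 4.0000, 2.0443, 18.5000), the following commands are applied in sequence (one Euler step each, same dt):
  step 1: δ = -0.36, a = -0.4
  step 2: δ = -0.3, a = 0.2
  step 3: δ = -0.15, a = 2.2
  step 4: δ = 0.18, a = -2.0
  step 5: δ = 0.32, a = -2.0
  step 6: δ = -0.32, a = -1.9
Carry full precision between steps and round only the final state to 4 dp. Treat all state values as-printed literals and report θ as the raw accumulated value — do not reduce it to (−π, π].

after step 1 (δ=-0.36, a=-0.4): (-15.009034, 8.116139, 1.399536, 18.400000)
after step 2 (δ=-0.3, a=0.2): (-14.225081, 12.648845, 0.872519, 18.450000)
after step 3 (δ=-0.15, a=2.2): (-11.259707, 16.181791, 0.614329, 19.000000)
after step 4 (δ=0.18, a=-2.0): (-7.378196, 18.919741, 0.934461, 18.500000)
after step 5 (δ=0.32, a=-2.0): (-4.629779, 22.639531, 1.502119, 18.000000)
after step 6 (δ=-0.32, a=-1.9): (-4.320972, 27.128922, 0.949803, 17.525000)

(-4.3210, 27.1289, 0.9498, 17.5250)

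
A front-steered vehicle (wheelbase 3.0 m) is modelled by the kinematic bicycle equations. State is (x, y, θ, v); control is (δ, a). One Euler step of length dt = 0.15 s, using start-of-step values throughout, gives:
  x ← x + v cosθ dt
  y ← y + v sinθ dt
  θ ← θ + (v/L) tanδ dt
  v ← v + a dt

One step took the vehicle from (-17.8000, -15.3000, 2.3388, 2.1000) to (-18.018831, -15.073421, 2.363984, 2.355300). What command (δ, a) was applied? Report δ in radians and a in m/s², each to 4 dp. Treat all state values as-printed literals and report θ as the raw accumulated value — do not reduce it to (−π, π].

δ = 0.2354, a = 1.7020

a = (v'−v)/dt = (0.255300)/0.15 = 1.7020
Δθ = θ'−θ = 0.025184;  (v·dt/L) = 2.1000·0.15/3.0 = 0.105000
tan δ = Δθ·L/(v·dt) = 0.239848  →  δ = 0.2354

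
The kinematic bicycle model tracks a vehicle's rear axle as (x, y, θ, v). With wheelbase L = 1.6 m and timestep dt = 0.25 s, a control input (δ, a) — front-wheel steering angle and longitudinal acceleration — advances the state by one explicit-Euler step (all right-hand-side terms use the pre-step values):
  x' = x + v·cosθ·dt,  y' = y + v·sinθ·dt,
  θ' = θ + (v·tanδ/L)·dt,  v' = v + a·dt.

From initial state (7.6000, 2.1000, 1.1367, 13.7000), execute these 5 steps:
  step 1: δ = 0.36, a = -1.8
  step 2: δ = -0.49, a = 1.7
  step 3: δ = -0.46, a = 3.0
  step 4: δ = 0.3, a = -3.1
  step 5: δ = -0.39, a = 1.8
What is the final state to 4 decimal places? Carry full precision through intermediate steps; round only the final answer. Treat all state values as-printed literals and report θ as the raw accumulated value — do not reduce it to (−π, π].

(16.6751, 11.6125, -0.4000, 14.1000)

after step 1 (δ=0.36, a=-1.8): (9.040523, 5.207333, 1.942437, 13.250000)
after step 2 (δ=-0.49, a=1.7): (7.837606, 8.293697, 0.838157, 13.675000)
after step 3 (δ=-0.46, a=3.0): (10.124182, 10.835237, -0.220477, 14.425000)
after step 4 (δ=0.3, a=-3.1): (13.643136, 10.046566, 0.476737, 13.650000)
after step 5 (δ=-0.39, a=1.8): (16.675131, 11.612504, -0.399966, 14.100000)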